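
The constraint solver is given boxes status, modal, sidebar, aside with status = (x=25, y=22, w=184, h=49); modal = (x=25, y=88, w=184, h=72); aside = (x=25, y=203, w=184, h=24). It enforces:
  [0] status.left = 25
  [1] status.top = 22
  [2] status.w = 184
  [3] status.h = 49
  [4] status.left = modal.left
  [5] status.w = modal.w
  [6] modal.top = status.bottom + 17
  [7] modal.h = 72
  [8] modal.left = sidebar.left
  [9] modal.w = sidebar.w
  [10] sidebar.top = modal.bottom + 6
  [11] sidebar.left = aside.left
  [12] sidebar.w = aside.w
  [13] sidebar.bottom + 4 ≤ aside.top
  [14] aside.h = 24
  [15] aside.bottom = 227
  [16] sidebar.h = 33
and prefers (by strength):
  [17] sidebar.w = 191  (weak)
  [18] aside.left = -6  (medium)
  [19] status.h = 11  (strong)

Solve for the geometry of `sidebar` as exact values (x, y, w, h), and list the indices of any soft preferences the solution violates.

1. sidebar.x = 25  [modal.left = sidebar.left]
2. sidebar.w = 184  [modal.w = sidebar.w]
3. sidebar.y = 166  [sidebar.top = modal.bottom + 6]
4. sidebar.h = 33  [sidebar.h = 33]

sidebar = (x=25, y=166, w=184, h=33)
violated soft preferences: 17, 18, 19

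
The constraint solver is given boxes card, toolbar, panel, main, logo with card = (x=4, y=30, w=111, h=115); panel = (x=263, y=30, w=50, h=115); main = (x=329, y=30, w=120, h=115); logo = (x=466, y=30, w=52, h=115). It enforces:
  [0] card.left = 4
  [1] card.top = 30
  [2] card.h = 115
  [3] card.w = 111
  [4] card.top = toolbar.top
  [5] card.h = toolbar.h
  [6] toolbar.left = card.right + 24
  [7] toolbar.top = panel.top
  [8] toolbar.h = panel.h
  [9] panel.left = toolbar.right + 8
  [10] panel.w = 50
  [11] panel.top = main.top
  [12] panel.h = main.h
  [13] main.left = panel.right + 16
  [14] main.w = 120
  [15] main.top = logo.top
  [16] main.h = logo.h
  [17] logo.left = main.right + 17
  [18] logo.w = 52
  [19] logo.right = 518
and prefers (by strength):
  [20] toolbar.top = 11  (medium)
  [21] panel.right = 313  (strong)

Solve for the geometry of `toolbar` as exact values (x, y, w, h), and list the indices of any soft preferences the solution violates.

toolbar = (x=139, y=30, w=116, h=115)
violated soft preferences: 20

1. toolbar.y = 30  [card.top = toolbar.top]
2. toolbar.h = 115  [card.h = toolbar.h]
3. toolbar.x = 139  [toolbar.left = card.right + 24]
4. toolbar.w = 116  [panel.left = toolbar.right + 8]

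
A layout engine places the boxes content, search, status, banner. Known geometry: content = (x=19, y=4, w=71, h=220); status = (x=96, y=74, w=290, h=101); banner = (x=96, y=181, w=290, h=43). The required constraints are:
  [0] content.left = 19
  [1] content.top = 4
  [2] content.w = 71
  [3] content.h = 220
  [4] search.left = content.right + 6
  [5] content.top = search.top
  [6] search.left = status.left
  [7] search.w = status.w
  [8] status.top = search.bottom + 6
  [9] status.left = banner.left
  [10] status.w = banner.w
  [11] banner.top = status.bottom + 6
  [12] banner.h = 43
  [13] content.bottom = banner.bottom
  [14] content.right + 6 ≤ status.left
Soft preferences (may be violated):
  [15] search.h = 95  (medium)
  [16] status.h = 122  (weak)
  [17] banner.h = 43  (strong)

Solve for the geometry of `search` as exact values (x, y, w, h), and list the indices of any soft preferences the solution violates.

1. search.x = 96  [search.left = content.right + 6]
2. search.y = 4  [content.top = search.top]
3. search.w = 290  [search.w = status.w]
4. search.h = 64  [status.top = search.bottom + 6]

search = (x=96, y=4, w=290, h=64)
violated soft preferences: 15, 16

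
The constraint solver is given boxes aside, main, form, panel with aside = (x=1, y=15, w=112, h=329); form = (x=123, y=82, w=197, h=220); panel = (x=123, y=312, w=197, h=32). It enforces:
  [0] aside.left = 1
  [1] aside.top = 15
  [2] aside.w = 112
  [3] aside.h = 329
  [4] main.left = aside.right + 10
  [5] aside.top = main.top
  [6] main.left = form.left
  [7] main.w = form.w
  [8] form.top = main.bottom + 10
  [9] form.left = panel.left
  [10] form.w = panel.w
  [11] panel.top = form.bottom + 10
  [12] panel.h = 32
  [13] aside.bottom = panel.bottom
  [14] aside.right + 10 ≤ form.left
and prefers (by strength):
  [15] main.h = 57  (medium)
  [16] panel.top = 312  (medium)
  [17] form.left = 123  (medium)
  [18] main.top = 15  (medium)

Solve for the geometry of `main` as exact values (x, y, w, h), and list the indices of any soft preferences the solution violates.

1. main.x = 123  [main.left = aside.right + 10]
2. main.y = 15  [aside.top = main.top]
3. main.w = 197  [main.w = form.w]
4. main.h = 57  [form.top = main.bottom + 10]

main = (x=123, y=15, w=197, h=57)
violated soft preferences: none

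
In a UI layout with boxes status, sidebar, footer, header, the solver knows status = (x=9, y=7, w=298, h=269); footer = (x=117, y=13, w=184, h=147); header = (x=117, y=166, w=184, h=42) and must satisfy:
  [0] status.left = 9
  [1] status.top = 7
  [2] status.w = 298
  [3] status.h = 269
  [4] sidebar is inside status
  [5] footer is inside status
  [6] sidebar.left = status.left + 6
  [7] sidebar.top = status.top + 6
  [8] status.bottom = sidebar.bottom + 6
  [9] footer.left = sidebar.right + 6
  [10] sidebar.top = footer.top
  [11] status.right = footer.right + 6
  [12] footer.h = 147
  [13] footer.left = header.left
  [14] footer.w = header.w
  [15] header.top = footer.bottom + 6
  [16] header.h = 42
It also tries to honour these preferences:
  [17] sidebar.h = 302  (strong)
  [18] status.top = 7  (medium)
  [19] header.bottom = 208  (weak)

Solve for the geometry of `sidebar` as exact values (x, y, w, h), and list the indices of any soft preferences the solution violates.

sidebar = (x=15, y=13, w=96, h=257)
violated soft preferences: 17

1. sidebar.x = 15  [sidebar.left = status.left + 6]
2. sidebar.y = 13  [sidebar.top = status.top + 6]
3. sidebar.h = 257  [status.bottom = sidebar.bottom + 6]
4. sidebar.w = 96  [footer.left = sidebar.right + 6]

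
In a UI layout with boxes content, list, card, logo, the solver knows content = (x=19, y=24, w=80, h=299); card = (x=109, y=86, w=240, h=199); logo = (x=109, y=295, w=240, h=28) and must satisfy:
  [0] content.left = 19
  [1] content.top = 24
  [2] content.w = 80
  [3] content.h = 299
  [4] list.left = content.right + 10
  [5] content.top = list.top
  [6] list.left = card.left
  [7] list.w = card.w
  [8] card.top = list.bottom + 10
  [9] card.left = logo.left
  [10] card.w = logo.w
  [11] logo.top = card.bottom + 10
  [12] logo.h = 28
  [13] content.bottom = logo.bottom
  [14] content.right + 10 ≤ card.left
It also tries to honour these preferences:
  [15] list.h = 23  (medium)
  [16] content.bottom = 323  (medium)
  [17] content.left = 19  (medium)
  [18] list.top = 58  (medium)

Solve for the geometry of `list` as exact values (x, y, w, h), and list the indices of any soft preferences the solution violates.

list = (x=109, y=24, w=240, h=52)
violated soft preferences: 15, 18

1. list.x = 109  [list.left = content.right + 10]
2. list.y = 24  [content.top = list.top]
3. list.w = 240  [list.w = card.w]
4. list.h = 52  [card.top = list.bottom + 10]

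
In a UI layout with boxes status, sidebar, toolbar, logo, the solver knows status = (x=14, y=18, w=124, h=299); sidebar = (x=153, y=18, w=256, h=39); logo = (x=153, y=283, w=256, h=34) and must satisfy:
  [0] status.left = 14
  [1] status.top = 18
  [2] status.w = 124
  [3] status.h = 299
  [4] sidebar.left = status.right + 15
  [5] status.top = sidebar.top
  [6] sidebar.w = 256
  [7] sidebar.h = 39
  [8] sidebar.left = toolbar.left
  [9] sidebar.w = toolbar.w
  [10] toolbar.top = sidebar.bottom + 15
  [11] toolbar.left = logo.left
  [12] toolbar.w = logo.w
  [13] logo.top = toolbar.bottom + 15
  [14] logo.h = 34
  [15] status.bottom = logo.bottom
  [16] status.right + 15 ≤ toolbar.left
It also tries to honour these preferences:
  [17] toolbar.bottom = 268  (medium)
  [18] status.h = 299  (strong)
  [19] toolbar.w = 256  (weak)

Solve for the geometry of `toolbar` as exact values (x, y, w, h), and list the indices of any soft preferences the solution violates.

1. toolbar.x = 153  [sidebar.left = toolbar.left]
2. toolbar.w = 256  [sidebar.w = toolbar.w]
3. toolbar.y = 72  [toolbar.top = sidebar.bottom + 15]
4. toolbar.h = 196  [logo.top = toolbar.bottom + 15]

toolbar = (x=153, y=72, w=256, h=196)
violated soft preferences: none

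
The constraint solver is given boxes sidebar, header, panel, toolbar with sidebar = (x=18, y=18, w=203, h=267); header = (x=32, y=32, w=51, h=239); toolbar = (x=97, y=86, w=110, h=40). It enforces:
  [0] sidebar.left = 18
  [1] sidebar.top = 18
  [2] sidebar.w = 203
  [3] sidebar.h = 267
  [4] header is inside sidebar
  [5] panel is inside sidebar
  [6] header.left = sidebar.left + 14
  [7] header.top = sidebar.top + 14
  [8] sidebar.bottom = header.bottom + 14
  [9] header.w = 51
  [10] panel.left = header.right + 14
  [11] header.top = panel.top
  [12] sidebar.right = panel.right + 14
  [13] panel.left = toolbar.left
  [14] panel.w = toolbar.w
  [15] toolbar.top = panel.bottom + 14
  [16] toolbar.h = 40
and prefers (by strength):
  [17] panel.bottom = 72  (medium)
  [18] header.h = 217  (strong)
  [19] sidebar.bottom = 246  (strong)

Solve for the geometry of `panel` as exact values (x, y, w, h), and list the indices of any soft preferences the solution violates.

panel = (x=97, y=32, w=110, h=40)
violated soft preferences: 18, 19

1. panel.x = 97  [panel.left = header.right + 14]
2. panel.y = 32  [header.top = panel.top]
3. panel.w = 110  [sidebar.right = panel.right + 14]
4. panel.h = 40  [toolbar.top = panel.bottom + 14]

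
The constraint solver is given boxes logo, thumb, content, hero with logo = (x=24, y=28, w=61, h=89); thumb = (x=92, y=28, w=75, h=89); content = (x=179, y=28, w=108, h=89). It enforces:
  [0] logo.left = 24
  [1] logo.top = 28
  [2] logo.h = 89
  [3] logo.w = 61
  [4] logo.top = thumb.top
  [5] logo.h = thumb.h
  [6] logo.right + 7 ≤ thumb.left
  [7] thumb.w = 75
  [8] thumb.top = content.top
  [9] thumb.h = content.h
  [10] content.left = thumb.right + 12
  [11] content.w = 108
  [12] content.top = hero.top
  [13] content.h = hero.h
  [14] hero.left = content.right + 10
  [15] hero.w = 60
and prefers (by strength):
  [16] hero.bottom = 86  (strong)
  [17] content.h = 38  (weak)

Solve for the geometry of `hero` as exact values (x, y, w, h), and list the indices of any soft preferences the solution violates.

hero = (x=297, y=28, w=60, h=89)
violated soft preferences: 16, 17

1. hero.y = 28  [content.top = hero.top]
2. hero.h = 89  [content.h = hero.h]
3. hero.x = 297  [hero.left = content.right + 10]
4. hero.w = 60  [hero.w = 60]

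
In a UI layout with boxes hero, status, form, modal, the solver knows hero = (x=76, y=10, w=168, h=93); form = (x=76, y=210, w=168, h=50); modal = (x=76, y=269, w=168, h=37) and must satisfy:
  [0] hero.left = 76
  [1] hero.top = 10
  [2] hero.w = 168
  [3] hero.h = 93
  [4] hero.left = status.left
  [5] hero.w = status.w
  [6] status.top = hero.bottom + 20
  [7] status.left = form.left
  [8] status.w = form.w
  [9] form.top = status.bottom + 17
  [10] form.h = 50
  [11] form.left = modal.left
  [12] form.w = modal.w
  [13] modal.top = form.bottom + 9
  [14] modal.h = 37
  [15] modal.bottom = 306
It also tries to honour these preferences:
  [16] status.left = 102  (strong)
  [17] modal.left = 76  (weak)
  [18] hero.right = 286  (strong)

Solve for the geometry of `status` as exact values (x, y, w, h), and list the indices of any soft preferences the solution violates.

1. status.x = 76  [hero.left = status.left]
2. status.w = 168  [hero.w = status.w]
3. status.y = 123  [status.top = hero.bottom + 20]
4. status.h = 70  [form.top = status.bottom + 17]

status = (x=76, y=123, w=168, h=70)
violated soft preferences: 16, 18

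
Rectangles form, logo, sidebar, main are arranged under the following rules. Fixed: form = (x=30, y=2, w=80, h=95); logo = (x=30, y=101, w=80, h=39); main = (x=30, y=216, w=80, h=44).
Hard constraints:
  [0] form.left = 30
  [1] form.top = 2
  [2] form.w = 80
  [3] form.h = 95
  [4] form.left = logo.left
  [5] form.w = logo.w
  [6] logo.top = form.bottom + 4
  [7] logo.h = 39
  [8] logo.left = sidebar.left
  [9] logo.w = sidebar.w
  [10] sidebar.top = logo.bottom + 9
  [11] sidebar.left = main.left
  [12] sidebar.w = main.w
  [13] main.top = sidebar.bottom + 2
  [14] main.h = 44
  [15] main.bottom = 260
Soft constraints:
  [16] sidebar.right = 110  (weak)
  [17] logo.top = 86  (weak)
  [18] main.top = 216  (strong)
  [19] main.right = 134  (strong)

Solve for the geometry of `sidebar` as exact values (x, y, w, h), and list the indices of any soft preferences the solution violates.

1. sidebar.x = 30  [logo.left = sidebar.left]
2. sidebar.w = 80  [logo.w = sidebar.w]
3. sidebar.y = 149  [sidebar.top = logo.bottom + 9]
4. sidebar.h = 65  [main.top = sidebar.bottom + 2]

sidebar = (x=30, y=149, w=80, h=65)
violated soft preferences: 17, 19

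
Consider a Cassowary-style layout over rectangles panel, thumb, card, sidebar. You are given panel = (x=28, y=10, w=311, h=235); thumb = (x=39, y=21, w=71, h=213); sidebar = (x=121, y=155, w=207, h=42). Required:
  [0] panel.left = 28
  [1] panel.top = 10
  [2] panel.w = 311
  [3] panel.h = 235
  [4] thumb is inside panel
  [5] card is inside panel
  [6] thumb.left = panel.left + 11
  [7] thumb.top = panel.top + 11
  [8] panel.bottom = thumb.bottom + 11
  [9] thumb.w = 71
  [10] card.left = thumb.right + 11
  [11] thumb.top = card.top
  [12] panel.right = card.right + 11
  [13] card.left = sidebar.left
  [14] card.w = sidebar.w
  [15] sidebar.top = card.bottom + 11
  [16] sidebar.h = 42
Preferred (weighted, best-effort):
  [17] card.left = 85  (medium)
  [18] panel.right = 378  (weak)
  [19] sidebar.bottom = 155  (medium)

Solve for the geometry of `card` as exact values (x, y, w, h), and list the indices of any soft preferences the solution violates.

1. card.x = 121  [card.left = thumb.right + 11]
2. card.y = 21  [thumb.top = card.top]
3. card.w = 207  [panel.right = card.right + 11]
4. card.h = 123  [sidebar.top = card.bottom + 11]

card = (x=121, y=21, w=207, h=123)
violated soft preferences: 17, 18, 19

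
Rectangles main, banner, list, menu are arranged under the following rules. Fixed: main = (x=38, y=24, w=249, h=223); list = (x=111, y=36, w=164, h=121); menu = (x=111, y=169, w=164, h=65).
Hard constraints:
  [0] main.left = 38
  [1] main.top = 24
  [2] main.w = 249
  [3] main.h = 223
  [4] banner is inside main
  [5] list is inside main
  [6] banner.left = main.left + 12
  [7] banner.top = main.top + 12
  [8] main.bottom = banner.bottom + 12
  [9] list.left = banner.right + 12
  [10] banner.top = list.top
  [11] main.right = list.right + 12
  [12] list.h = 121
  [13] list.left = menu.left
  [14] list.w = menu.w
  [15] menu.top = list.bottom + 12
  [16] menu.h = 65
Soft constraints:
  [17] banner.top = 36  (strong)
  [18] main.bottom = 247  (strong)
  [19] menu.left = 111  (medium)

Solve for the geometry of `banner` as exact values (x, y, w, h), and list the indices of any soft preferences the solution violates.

banner = (x=50, y=36, w=49, h=199)
violated soft preferences: none

1. banner.x = 50  [banner.left = main.left + 12]
2. banner.y = 36  [banner.top = main.top + 12]
3. banner.h = 199  [main.bottom = banner.bottom + 12]
4. banner.w = 49  [list.left = banner.right + 12]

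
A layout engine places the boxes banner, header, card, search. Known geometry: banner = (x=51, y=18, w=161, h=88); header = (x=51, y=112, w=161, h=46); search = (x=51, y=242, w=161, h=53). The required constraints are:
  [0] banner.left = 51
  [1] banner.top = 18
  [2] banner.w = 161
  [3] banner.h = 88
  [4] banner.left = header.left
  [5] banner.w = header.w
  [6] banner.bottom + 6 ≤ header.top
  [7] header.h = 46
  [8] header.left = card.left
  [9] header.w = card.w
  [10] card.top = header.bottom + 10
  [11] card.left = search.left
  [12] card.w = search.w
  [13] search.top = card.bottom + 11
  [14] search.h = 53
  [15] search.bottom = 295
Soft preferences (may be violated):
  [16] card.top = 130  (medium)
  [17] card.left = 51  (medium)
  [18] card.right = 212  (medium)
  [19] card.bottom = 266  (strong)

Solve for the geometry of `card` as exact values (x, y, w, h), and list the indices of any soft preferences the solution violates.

card = (x=51, y=168, w=161, h=63)
violated soft preferences: 16, 19

1. card.x = 51  [header.left = card.left]
2. card.w = 161  [header.w = card.w]
3. card.y = 168  [card.top = header.bottom + 10]
4. card.h = 63  [search.top = card.bottom + 11]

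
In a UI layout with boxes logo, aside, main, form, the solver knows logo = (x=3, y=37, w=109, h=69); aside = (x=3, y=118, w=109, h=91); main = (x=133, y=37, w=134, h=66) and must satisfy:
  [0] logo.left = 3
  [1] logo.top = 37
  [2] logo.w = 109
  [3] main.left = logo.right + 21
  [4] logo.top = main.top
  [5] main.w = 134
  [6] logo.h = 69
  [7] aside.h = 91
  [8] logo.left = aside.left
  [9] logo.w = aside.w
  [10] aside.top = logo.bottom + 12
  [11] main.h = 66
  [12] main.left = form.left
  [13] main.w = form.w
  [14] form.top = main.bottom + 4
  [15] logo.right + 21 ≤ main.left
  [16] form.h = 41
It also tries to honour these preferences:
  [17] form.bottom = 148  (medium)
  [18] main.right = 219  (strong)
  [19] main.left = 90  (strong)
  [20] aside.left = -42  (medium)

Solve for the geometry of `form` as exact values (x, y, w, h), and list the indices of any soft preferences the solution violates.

1. form.x = 133  [main.left = form.left]
2. form.w = 134  [main.w = form.w]
3. form.y = 107  [form.top = main.bottom + 4]
4. form.h = 41  [form.h = 41]

form = (x=133, y=107, w=134, h=41)
violated soft preferences: 18, 19, 20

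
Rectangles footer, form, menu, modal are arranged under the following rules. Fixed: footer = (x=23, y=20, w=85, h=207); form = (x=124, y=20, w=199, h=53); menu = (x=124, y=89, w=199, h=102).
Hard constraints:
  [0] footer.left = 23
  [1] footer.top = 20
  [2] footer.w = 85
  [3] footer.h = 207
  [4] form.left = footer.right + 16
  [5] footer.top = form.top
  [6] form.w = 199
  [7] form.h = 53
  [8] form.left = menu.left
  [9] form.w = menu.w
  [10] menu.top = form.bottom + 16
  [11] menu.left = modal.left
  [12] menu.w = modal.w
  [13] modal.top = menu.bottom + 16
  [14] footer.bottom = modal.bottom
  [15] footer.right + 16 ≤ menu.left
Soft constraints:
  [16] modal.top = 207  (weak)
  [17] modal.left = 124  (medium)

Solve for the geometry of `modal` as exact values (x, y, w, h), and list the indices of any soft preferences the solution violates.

modal = (x=124, y=207, w=199, h=20)
violated soft preferences: none

1. modal.x = 124  [menu.left = modal.left]
2. modal.w = 199  [menu.w = modal.w]
3. modal.y = 207  [modal.top = menu.bottom + 16]
4. modal.h = 20  [footer.bottom = modal.bottom]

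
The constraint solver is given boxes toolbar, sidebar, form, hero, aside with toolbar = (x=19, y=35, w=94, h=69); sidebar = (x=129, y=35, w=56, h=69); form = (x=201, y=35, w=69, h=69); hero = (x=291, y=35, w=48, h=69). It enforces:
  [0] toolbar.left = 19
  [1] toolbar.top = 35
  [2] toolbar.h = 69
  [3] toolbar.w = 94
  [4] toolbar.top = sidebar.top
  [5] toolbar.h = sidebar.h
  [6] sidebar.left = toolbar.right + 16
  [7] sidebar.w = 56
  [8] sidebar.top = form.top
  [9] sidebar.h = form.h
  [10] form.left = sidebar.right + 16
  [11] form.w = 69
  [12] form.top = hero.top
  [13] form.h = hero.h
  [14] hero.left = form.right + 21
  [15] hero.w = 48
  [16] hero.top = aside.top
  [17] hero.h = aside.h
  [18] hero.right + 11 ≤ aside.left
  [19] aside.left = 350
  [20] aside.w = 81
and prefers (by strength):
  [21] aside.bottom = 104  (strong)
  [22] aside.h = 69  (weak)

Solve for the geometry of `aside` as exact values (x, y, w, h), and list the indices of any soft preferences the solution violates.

1. aside.y = 35  [hero.top = aside.top]
2. aside.h = 69  [hero.h = aside.h]
3. aside.x = 350  [aside.left = 350]
4. aside.w = 81  [aside.w = 81]

aside = (x=350, y=35, w=81, h=69)
violated soft preferences: none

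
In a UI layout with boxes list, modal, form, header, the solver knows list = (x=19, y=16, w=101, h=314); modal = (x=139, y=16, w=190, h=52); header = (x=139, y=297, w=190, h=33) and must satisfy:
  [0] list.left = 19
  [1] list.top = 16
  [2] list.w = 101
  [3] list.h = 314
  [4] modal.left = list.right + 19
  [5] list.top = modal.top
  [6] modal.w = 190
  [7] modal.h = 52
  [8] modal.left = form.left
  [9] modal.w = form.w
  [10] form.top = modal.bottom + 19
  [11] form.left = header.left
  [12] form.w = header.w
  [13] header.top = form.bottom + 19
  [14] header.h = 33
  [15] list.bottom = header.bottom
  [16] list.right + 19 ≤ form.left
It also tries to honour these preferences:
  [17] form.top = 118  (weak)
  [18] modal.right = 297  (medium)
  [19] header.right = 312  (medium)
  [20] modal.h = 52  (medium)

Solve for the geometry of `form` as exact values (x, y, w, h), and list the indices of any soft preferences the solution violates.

1. form.x = 139  [modal.left = form.left]
2. form.w = 190  [modal.w = form.w]
3. form.y = 87  [form.top = modal.bottom + 19]
4. form.h = 191  [header.top = form.bottom + 19]

form = (x=139, y=87, w=190, h=191)
violated soft preferences: 17, 18, 19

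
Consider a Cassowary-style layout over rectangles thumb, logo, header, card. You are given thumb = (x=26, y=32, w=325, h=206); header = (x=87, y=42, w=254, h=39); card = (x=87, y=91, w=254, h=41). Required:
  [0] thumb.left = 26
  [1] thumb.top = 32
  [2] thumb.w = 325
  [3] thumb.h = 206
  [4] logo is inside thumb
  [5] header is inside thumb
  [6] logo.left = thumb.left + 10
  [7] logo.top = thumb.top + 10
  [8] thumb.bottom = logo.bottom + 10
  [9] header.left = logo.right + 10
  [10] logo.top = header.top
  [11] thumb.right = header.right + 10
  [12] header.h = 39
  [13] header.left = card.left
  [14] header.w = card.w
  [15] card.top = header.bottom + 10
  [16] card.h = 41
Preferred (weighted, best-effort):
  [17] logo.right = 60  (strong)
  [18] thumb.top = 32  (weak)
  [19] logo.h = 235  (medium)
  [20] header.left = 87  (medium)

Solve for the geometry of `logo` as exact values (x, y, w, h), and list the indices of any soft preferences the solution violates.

1. logo.x = 36  [logo.left = thumb.left + 10]
2. logo.y = 42  [logo.top = thumb.top + 10]
3. logo.h = 186  [thumb.bottom = logo.bottom + 10]
4. logo.w = 41  [header.left = logo.right + 10]

logo = (x=36, y=42, w=41, h=186)
violated soft preferences: 17, 19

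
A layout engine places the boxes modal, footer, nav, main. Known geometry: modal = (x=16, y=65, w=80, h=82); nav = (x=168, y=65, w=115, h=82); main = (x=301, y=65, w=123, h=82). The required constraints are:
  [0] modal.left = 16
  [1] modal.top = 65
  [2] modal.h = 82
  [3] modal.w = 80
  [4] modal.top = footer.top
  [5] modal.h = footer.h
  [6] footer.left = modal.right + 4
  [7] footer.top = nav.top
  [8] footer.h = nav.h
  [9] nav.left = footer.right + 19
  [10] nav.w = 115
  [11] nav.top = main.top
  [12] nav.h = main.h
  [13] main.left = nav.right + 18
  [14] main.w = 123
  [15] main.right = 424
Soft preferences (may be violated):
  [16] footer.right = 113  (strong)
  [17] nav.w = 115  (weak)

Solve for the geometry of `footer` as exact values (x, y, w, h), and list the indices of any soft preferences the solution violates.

1. footer.y = 65  [modal.top = footer.top]
2. footer.h = 82  [modal.h = footer.h]
3. footer.x = 100  [footer.left = modal.right + 4]
4. footer.w = 49  [nav.left = footer.right + 19]

footer = (x=100, y=65, w=49, h=82)
violated soft preferences: 16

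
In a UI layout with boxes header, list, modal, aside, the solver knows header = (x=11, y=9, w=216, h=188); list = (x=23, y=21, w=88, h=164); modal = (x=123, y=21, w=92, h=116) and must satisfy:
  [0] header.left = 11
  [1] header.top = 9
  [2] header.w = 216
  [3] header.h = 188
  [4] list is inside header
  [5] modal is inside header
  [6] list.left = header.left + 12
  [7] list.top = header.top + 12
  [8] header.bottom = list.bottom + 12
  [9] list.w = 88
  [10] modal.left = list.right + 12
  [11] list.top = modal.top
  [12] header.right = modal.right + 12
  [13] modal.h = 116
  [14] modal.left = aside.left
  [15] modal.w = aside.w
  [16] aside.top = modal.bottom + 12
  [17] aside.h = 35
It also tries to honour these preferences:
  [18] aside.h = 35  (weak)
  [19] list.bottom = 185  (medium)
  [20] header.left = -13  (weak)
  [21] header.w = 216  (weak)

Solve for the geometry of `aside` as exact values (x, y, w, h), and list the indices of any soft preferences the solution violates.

aside = (x=123, y=149, w=92, h=35)
violated soft preferences: 20

1. aside.x = 123  [modal.left = aside.left]
2. aside.w = 92  [modal.w = aside.w]
3. aside.y = 149  [aside.top = modal.bottom + 12]
4. aside.h = 35  [aside.h = 35]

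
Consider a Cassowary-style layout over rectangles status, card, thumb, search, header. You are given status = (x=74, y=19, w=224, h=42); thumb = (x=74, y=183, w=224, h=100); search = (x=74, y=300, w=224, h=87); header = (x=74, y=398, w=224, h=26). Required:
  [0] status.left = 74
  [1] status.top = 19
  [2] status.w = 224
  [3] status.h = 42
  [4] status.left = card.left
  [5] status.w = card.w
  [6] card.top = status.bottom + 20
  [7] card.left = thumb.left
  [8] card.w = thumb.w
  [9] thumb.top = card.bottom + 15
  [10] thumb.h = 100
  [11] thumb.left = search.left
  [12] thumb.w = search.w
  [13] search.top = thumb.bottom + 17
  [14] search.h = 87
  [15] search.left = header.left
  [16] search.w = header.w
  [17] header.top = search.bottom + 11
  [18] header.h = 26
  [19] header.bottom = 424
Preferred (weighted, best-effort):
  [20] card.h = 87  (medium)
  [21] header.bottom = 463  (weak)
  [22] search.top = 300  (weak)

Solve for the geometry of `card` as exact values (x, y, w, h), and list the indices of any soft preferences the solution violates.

1. card.x = 74  [status.left = card.left]
2. card.w = 224  [status.w = card.w]
3. card.y = 81  [card.top = status.bottom + 20]
4. card.h = 87  [thumb.top = card.bottom + 15]

card = (x=74, y=81, w=224, h=87)
violated soft preferences: 21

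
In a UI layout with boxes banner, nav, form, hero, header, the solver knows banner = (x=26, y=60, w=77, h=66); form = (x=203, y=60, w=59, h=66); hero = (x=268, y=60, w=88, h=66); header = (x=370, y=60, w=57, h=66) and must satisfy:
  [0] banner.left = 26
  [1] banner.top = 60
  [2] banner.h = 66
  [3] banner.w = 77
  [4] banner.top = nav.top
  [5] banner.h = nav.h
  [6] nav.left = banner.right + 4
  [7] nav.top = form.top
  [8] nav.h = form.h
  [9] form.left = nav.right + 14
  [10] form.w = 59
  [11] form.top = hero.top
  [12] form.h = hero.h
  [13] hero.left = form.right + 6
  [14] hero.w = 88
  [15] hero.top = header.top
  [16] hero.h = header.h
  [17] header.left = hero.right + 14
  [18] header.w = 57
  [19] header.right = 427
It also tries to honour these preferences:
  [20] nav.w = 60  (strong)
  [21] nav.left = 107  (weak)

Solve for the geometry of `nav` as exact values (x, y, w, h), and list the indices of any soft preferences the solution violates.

nav = (x=107, y=60, w=82, h=66)
violated soft preferences: 20

1. nav.y = 60  [banner.top = nav.top]
2. nav.h = 66  [banner.h = nav.h]
3. nav.x = 107  [nav.left = banner.right + 4]
4. nav.w = 82  [form.left = nav.right + 14]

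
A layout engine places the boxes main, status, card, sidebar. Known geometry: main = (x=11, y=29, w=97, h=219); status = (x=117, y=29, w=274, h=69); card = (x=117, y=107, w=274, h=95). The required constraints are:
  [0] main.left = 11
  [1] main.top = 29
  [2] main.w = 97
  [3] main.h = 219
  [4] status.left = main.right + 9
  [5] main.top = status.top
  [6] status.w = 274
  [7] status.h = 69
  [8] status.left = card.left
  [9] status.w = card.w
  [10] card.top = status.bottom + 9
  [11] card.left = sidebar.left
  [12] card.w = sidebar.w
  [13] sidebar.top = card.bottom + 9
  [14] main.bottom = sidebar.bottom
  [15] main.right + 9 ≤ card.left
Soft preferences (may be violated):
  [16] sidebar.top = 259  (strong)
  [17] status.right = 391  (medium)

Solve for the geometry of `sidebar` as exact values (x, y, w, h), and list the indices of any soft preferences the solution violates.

1. sidebar.x = 117  [card.left = sidebar.left]
2. sidebar.w = 274  [card.w = sidebar.w]
3. sidebar.y = 211  [sidebar.top = card.bottom + 9]
4. sidebar.h = 37  [main.bottom = sidebar.bottom]

sidebar = (x=117, y=211, w=274, h=37)
violated soft preferences: 16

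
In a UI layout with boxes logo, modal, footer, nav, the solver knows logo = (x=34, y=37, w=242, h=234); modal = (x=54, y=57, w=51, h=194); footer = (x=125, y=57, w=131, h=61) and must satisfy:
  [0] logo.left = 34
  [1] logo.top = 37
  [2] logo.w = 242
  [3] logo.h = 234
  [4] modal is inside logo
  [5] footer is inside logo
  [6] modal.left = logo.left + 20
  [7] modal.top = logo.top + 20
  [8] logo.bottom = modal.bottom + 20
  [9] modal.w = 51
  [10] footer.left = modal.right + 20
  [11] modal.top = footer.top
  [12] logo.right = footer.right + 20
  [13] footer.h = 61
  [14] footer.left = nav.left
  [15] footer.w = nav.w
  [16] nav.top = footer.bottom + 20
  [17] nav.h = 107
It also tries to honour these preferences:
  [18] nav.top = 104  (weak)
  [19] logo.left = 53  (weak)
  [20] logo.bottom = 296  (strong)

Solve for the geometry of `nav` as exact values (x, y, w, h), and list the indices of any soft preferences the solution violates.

1. nav.x = 125  [footer.left = nav.left]
2. nav.w = 131  [footer.w = nav.w]
3. nav.y = 138  [nav.top = footer.bottom + 20]
4. nav.h = 107  [nav.h = 107]

nav = (x=125, y=138, w=131, h=107)
violated soft preferences: 18, 19, 20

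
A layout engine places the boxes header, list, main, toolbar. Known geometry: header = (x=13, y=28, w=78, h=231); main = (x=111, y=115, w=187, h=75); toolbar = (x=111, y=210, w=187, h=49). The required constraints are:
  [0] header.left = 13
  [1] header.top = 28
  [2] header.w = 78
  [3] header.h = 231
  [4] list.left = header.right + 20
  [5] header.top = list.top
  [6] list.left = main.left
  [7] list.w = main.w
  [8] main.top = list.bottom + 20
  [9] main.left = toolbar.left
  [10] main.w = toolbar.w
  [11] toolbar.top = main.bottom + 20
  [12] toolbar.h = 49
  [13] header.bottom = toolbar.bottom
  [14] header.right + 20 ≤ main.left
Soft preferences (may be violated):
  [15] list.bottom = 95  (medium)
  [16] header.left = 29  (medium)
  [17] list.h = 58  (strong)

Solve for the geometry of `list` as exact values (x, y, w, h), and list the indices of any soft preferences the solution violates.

list = (x=111, y=28, w=187, h=67)
violated soft preferences: 16, 17

1. list.x = 111  [list.left = header.right + 20]
2. list.y = 28  [header.top = list.top]
3. list.w = 187  [list.w = main.w]
4. list.h = 67  [main.top = list.bottom + 20]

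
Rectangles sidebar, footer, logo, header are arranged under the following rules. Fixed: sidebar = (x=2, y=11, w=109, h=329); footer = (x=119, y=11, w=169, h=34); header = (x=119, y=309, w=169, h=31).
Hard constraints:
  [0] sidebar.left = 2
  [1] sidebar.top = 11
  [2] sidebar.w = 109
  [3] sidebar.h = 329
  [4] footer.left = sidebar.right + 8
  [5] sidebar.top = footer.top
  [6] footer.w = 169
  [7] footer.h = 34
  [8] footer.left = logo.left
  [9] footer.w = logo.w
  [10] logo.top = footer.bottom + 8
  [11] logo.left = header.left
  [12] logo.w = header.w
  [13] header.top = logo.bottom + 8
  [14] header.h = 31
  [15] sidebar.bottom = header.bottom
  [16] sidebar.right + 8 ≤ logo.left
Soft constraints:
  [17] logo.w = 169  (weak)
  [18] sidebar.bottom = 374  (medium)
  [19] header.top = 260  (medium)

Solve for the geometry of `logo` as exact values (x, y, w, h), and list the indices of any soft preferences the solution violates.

1. logo.x = 119  [footer.left = logo.left]
2. logo.w = 169  [footer.w = logo.w]
3. logo.y = 53  [logo.top = footer.bottom + 8]
4. logo.h = 248  [header.top = logo.bottom + 8]

logo = (x=119, y=53, w=169, h=248)
violated soft preferences: 18, 19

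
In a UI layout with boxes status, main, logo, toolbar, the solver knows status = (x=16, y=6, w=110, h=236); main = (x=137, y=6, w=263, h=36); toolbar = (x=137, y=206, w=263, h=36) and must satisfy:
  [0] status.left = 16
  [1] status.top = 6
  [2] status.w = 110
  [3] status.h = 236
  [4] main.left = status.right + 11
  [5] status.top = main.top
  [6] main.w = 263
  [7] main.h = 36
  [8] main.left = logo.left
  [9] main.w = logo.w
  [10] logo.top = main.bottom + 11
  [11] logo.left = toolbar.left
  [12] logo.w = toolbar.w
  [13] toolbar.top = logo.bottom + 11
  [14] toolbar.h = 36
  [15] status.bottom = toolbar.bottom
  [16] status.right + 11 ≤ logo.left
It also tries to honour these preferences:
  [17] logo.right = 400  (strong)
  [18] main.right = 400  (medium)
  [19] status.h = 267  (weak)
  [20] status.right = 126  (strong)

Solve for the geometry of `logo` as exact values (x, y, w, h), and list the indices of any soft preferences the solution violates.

logo = (x=137, y=53, w=263, h=142)
violated soft preferences: 19

1. logo.x = 137  [main.left = logo.left]
2. logo.w = 263  [main.w = logo.w]
3. logo.y = 53  [logo.top = main.bottom + 11]
4. logo.h = 142  [toolbar.top = logo.bottom + 11]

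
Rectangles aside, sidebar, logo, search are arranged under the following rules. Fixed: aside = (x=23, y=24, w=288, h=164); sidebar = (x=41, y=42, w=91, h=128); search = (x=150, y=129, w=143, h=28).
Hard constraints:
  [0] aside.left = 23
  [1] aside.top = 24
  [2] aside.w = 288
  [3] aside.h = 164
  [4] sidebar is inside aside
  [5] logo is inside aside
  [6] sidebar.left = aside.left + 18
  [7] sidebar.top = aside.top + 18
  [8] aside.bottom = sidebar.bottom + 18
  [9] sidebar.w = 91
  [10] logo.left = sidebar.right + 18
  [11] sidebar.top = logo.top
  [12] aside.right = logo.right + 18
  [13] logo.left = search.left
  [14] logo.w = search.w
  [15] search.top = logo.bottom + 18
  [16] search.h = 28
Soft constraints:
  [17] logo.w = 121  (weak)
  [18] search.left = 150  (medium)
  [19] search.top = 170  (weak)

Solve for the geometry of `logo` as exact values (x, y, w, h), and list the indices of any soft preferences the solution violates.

logo = (x=150, y=42, w=143, h=69)
violated soft preferences: 17, 19

1. logo.x = 150  [logo.left = sidebar.right + 18]
2. logo.y = 42  [sidebar.top = logo.top]
3. logo.w = 143  [aside.right = logo.right + 18]
4. logo.h = 69  [search.top = logo.bottom + 18]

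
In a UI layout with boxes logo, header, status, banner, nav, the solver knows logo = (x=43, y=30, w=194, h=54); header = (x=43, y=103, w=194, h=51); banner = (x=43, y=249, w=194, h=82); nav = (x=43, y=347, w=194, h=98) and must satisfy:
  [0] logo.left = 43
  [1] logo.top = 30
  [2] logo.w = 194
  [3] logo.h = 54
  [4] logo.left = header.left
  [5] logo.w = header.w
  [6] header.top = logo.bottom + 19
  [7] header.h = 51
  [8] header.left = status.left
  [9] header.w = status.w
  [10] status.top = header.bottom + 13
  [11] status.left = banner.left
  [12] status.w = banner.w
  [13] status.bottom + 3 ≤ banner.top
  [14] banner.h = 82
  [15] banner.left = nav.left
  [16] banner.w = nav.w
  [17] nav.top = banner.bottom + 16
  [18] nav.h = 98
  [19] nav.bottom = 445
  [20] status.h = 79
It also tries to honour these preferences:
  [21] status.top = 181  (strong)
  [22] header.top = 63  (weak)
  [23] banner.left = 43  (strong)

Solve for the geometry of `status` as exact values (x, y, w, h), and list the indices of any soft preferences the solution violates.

1. status.x = 43  [header.left = status.left]
2. status.w = 194  [header.w = status.w]
3. status.y = 167  [status.top = header.bottom + 13]
4. status.h = 79  [status.h = 79]

status = (x=43, y=167, w=194, h=79)
violated soft preferences: 21, 22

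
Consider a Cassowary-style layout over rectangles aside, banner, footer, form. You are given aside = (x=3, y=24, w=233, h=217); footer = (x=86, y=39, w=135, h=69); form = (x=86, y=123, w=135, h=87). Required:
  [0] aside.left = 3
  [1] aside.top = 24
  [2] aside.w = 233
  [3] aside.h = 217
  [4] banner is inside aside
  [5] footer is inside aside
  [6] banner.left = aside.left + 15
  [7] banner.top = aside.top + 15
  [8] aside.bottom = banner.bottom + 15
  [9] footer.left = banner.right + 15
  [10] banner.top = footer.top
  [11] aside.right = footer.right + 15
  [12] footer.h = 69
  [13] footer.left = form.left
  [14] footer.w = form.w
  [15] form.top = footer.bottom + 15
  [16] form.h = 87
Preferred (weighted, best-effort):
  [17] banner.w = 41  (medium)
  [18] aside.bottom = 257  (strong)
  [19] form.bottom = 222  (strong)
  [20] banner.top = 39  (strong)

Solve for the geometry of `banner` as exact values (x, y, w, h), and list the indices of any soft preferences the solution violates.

1. banner.x = 18  [banner.left = aside.left + 15]
2. banner.y = 39  [banner.top = aside.top + 15]
3. banner.h = 187  [aside.bottom = banner.bottom + 15]
4. banner.w = 53  [footer.left = banner.right + 15]

banner = (x=18, y=39, w=53, h=187)
violated soft preferences: 17, 18, 19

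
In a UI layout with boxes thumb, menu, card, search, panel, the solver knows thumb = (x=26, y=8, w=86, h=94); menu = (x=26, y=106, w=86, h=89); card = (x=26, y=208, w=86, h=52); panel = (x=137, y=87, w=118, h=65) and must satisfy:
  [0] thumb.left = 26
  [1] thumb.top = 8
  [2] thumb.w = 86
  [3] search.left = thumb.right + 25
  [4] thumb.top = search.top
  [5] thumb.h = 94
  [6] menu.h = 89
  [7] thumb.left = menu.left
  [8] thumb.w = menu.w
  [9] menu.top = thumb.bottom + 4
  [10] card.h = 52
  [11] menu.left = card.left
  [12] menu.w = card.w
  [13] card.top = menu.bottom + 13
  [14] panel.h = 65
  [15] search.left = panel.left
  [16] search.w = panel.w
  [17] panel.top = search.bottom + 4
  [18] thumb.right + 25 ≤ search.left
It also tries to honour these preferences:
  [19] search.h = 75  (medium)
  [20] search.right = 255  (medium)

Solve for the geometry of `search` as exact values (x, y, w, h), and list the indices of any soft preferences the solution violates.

search = (x=137, y=8, w=118, h=75)
violated soft preferences: none

1. search.x = 137  [search.left = thumb.right + 25]
2. search.y = 8  [thumb.top = search.top]
3. search.w = 118  [search.w = panel.w]
4. search.h = 75  [panel.top = search.bottom + 4]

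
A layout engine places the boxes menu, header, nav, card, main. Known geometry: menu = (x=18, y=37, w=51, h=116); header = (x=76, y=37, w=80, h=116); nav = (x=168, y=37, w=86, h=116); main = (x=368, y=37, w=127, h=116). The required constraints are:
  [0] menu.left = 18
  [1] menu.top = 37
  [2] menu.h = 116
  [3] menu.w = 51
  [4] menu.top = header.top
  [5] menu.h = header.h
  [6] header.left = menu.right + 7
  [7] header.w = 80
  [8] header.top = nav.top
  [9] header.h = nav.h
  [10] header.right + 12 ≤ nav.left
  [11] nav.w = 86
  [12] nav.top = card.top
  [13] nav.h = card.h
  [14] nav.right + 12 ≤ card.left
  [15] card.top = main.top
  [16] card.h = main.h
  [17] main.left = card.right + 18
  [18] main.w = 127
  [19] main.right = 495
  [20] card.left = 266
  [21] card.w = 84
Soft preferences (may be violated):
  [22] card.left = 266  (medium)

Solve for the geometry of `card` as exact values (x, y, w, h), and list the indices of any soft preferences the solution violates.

1. card.y = 37  [nav.top = card.top]
2. card.h = 116  [nav.h = card.h]
3. card.x = 266  [card.left = 266]
4. card.w = 84  [card.w = 84]

card = (x=266, y=37, w=84, h=116)
violated soft preferences: none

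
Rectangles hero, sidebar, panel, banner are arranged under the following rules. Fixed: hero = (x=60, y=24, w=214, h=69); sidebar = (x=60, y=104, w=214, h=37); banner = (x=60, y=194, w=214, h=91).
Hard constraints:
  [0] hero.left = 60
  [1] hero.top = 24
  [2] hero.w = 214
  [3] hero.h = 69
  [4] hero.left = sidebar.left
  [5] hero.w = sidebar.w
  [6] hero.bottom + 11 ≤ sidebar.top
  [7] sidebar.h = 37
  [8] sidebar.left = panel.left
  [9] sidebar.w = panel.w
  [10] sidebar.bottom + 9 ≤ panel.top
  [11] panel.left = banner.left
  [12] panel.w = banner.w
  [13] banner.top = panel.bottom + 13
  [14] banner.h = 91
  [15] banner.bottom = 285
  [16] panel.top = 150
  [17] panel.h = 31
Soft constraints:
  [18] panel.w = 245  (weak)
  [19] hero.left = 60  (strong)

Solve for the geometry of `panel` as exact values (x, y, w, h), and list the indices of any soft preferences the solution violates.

1. panel.x = 60  [sidebar.left = panel.left]
2. panel.w = 214  [sidebar.w = panel.w]
3. panel.y = 150  [panel.top = 150]
4. panel.h = 31  [panel.h = 31]

panel = (x=60, y=150, w=214, h=31)
violated soft preferences: 18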